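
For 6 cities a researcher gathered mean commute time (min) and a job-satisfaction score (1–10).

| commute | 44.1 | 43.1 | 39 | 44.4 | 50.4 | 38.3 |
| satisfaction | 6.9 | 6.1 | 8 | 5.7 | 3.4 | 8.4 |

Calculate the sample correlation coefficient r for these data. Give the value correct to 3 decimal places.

n = 6, Σx = 259.3, Σy = 38.5, Σx² = 11301.83, Σy² = 263.43, Σxy = 1625.36
nΣxy − ΣxΣy = 9752.16 − 9983.05 = -230.89
nΣx² − (Σx)² = 67810.98 − 67236.49 = 574.49; nΣy² − (Σy)² = 1580.58 − 1482.25 = 98.33
r = -230.89 / √(574.49 × 98.33) = -230.89 / 237.6754 ≈ -0.971

-0.971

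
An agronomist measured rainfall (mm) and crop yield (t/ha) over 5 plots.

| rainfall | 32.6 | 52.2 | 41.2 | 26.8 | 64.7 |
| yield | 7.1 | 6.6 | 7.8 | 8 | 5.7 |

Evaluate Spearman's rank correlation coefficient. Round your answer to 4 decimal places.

Rank rainfall: 2, 4, 3, 1, 5
Rank yield: 3, 2, 4, 5, 1
d = rank(rainfall) − rank(yield): -1, 2, -1, -4, 4; Σd² = 38
ρ = 1 − 6Σd² / [n(n²−1)] = 1 − 6×38 / (5×24) = 1 − 228/120 ≈ -0.9000

-0.9000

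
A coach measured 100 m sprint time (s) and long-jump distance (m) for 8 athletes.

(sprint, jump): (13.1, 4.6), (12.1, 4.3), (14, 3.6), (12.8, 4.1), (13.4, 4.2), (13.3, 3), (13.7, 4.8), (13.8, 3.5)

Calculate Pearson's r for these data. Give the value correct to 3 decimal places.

-0.277

n = 8, Σx = 106.2, Σy = 32.1, Σx² = 1412.44, Σy² = 131.35, Σxy = 425.41
nΣxy − ΣxΣy = 3403.28 − 3409.02 = -5.74
nΣx² − (Σx)² = 11299.52 − 11278.44 = 21.08; nΣy² − (Σy)² = 1050.8 − 1030.41 = 20.39
r = -5.74 / √(21.08 × 20.39) = -5.74 / 20.7321 ≈ -0.277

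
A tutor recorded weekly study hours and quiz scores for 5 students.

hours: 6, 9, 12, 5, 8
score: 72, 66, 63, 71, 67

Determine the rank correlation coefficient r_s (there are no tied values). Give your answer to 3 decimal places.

Rank hours: 2, 4, 5, 1, 3
Rank score: 5, 2, 1, 4, 3
d = rank(hours) − rank(score): -3, 2, 4, -3, 0; Σd² = 38
ρ = 1 − 6Σd² / [n(n²−1)] = 1 − 6×38 / (5×24) = 1 − 228/120 ≈ -0.900

-0.900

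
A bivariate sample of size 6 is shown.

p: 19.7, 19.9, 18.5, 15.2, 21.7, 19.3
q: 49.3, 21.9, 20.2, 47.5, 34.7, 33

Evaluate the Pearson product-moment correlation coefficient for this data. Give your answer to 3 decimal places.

n = 6, Σp = 114.3, Σq = 206.6, Σp² = 2200.77, Σq² = 7867.48, Σpq = 3892.61
nΣpq − ΣpΣq = 23355.66 − 23614.38 = -258.72
nΣp² − (Σp)² = 13204.62 − 13064.49 = 140.13; nΣq² − (Σq)² = 47204.88 − 42683.56 = 4521.32
r = -258.72 / √(140.13 × 4521.32) = -258.72 / 795.9727 ≈ -0.325

-0.325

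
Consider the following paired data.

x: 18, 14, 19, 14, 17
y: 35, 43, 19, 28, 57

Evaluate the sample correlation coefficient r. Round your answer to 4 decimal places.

n = 5, Σx = 82, Σy = 182, Σx² = 1366, Σy² = 7468, Σxy = 2954
nΣxy − ΣxΣy = 14770 − 14924 = -154
nΣx² − (Σx)² = 6830 − 6724 = 106; nΣy² − (Σy)² = 37340 − 33124 = 4216
r = -154 / √(106 × 4216) = -154 / 668.5028 ≈ -0.2304

-0.2304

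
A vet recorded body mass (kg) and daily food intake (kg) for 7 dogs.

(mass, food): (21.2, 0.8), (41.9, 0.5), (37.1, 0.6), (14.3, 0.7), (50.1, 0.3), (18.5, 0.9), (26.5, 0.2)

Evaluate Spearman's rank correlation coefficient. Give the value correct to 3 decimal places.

-0.679

Rank mass: 3, 6, 5, 1, 7, 2, 4
Rank food: 6, 3, 4, 5, 2, 7, 1
d = rank(mass) − rank(food): -3, 3, 1, -4, 5, -5, 3; Σd² = 94
ρ = 1 − 6Σd² / [n(n²−1)] = 1 − 6×94 / (7×48) = 1 − 564/336 ≈ -0.679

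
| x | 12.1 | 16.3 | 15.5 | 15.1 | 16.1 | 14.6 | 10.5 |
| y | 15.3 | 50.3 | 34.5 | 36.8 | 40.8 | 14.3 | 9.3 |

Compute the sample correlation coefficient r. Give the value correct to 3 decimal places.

n = 7, Σx = 100.2, Σy = 201.3, Σx² = 1462.98, Σy² = 7264.29, Σxy = 3058.76
nΣxy − ΣxΣy = 21411.32 − 20170.26 = 1241.06
nΣx² − (Σx)² = 10240.86 − 10040.04 = 200.82; nΣy² − (Σy)² = 50850.03 − 40521.69 = 10328.34
r = 1241.06 / √(200.82 × 10328.34) = 1241.06 / 1440.1865 ≈ 0.862

0.862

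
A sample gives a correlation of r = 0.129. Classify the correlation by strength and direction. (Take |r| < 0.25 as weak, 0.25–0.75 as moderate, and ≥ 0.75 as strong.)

r = 0.129 > 0 so the relationship is positive.
|r| = 0.129, which falls in the weak range.

weak positive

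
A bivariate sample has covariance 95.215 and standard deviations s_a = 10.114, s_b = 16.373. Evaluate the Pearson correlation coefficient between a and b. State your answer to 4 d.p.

r = Cov(a,b) / (s_a · s_b) = 95.215 / (10.114 × 16.373)
  = 95.215 / 165.5965 ≈ 0.5750

0.5750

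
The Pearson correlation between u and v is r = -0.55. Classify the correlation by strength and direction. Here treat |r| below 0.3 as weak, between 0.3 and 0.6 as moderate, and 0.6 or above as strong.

moderate negative

r = -0.55 < 0 so the relationship is negative.
|r| = 0.55, which falls in the moderate range.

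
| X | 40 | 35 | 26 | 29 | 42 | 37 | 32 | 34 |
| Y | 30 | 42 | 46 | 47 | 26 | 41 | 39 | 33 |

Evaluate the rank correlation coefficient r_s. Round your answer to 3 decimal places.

-0.786

Rank X: 7, 5, 1, 2, 8, 6, 3, 4
Rank Y: 2, 6, 7, 8, 1, 5, 4, 3
d = rank(X) − rank(Y): 5, -1, -6, -6, 7, 1, -1, 1; Σd² = 150
ρ = 1 − 6Σd² / [n(n²−1)] = 1 − 6×150 / (8×63) = 1 − 900/504 ≈ -0.786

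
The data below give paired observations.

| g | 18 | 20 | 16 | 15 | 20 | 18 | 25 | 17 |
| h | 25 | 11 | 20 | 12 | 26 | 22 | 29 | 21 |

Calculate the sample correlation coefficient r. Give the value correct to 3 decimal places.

n = 8, Σg = 149, Σh = 166, Σg² = 2843, Σh² = 3732, Σgh = 3168
nΣgh − ΣgΣh = 25344 − 24734 = 610
nΣg² − (Σg)² = 22744 − 22201 = 543; nΣh² − (Σh)² = 29856 − 27556 = 2300
r = 610 / √(543 × 2300) = 610 / 1117.5419 ≈ 0.546

0.546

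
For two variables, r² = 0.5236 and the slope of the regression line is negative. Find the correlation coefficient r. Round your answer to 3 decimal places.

|r| = √0.5236 = 0.724
The association is negative, so r = −0.724.

-0.724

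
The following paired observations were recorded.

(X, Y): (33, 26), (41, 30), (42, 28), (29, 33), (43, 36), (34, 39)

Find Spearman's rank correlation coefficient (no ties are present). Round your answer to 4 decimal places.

Rank X: 2, 4, 5, 1, 6, 3
Rank Y: 1, 3, 2, 4, 5, 6
d = rank(X) − rank(Y): 1, 1, 3, -3, 1, -3; Σd² = 30
ρ = 1 − 6Σd² / [n(n²−1)] = 1 − 6×30 / (6×35) = 1 − 180/210 ≈ 0.1429

0.1429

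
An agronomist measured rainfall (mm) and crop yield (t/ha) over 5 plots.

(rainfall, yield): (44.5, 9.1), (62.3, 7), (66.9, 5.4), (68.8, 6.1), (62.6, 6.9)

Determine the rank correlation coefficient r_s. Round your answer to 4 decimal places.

Rank rainfall: 1, 2, 4, 5, 3
Rank yield: 5, 4, 1, 2, 3
d = rank(rainfall) − rank(yield): -4, -2, 3, 3, 0; Σd² = 38
ρ = 1 − 6Σd² / [n(n²−1)] = 1 − 6×38 / (5×24) = 1 − 228/120 ≈ -0.9000

-0.9000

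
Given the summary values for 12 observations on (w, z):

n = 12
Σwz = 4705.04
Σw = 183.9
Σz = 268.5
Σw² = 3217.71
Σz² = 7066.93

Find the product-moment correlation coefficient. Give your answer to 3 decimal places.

r = (nΣwz − ΣwΣz) / √[(nΣw² − (Σw)²)(nΣz² − (Σz)²)]
Numerator: 12×4705.04 − 183.9×268.5 = 7083.33
Denominator: √[(38612.52 − 33819.21)(84803.16 − 72092.25)] = √[4793.31 × 12710.91] = 7805.5962
r = 7083.33 / 7805.5962 ≈ 0.907

0.907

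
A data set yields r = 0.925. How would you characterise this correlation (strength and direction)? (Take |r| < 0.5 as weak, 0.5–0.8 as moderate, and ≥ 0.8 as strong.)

strong positive

r = 0.925 > 0 so the relationship is positive.
|r| = 0.925, which falls in the strong range.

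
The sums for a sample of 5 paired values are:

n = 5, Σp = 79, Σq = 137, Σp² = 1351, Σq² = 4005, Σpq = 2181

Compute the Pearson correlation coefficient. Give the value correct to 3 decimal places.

0.102

r = (nΣpq − ΣpΣq) / √[(nΣp² − (Σp)²)(nΣq² − (Σq)²)]
Numerator: 5×2181 − 79×137 = 82
Denominator: √[(6755 − 6241)(20025 − 18769)] = √[514 × 1256] = 803.4824
r = 82 / 803.4824 ≈ 0.102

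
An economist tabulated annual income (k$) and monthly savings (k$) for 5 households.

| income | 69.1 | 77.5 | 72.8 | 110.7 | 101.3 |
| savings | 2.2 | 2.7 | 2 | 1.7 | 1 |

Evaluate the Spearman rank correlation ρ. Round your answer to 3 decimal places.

Rank income: 1, 3, 2, 5, 4
Rank savings: 4, 5, 3, 2, 1
d = rank(income) − rank(savings): -3, -2, -1, 3, 3; Σd² = 32
ρ = 1 − 6Σd² / [n(n²−1)] = 1 − 6×32 / (5×24) = 1 − 192/120 ≈ -0.600

-0.600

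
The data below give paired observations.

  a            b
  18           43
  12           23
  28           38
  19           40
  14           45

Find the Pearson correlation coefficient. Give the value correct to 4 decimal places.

0.2985

n = 5, Σa = 91, Σb = 189, Σa² = 1809, Σb² = 7447, Σab = 3504
nΣab − ΣaΣb = 17520 − 17199 = 321
nΣa² − (Σa)² = 9045 − 8281 = 764; nΣb² − (Σb)² = 37235 − 35721 = 1514
r = 321 / √(764 × 1514) = 321 / 1075.4980 ≈ 0.2985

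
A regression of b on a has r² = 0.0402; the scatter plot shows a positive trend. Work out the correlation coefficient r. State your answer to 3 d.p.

0.200

|r| = √0.0402 = 0.200
The association is positive, so r = 0.200.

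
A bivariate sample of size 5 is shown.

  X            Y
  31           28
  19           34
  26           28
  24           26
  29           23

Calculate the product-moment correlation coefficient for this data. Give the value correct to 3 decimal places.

n = 5, ΣX = 129, ΣY = 139, ΣX² = 3415, ΣY² = 3929, ΣXY = 3533
nΣXY − ΣXΣY = 17665 − 17931 = -266
nΣX² − (ΣX)² = 17075 − 16641 = 434; nΣY² − (ΣY)² = 19645 − 19321 = 324
r = -266 / √(434 × 324) = -266 / 374.9880 ≈ -0.709

-0.709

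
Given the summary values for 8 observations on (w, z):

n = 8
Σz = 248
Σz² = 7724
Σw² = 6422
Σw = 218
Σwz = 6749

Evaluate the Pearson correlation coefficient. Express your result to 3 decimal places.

-0.068

r = (nΣwz − ΣwΣz) / √[(nΣw² − (Σw)²)(nΣz² − (Σz)²)]
Numerator: 8×6749 − 218×248 = -72
Denominator: √[(51376 − 47524)(61792 − 61504)] = √[3852 × 288] = 1053.2692
r = -72 / 1053.2692 ≈ -0.068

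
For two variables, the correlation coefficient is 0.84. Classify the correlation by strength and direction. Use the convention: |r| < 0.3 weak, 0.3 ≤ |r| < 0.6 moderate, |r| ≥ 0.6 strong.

r = 0.84 > 0 so the relationship is positive.
|r| = 0.84, which falls in the strong range.

strong positive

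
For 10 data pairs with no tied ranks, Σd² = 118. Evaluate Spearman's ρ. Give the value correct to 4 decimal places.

0.2848

ρ = 1 − 6Σd² / [n(n²−1)] = 1 − 6×118 / (10×99)
  = 1 − 708/990 = 1 − 0.71515 ≈ 0.2848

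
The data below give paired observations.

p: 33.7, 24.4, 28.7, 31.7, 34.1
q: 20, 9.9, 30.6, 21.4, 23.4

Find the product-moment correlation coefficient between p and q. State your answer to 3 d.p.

n = 5, Σp = 152.6, Σq = 105.3, Σp² = 4722.44, Σq² = 2439.89, Σpq = 3270.1
nΣpq − ΣpΣq = 16350.5 − 16068.78 = 281.72
nΣp² − (Σp)² = 23612.2 − 23286.76 = 325.44; nΣq² − (Σq)² = 12199.45 − 11088.09 = 1111.36
r = 281.72 / √(325.44 × 1111.36) = 281.72 / 601.3992 ≈ 0.468

0.468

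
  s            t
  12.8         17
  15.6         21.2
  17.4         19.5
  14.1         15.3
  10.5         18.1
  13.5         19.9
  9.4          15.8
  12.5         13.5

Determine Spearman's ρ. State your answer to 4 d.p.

Rank s: 4, 7, 8, 6, 2, 5, 1, 3
Rank t: 4, 8, 6, 2, 5, 7, 3, 1
d = rank(s) − rank(t): 0, -1, 2, 4, -3, -2, -2, 2; Σd² = 42
ρ = 1 − 6Σd² / [n(n²−1)] = 1 − 6×42 / (8×63) = 1 − 252/504 ≈ 0.5000

0.5000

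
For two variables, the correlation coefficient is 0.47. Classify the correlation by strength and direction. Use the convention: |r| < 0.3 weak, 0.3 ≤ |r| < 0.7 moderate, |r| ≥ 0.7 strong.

moderate positive

r = 0.47 > 0 so the relationship is positive.
|r| = 0.47, which falls in the moderate range.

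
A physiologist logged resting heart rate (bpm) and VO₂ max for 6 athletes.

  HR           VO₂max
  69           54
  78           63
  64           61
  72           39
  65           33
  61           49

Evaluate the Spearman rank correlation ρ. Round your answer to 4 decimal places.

0.2571

Rank HR: 4, 6, 2, 5, 3, 1
Rank VO₂max: 4, 6, 5, 2, 1, 3
d = rank(HR) − rank(VO₂max): 0, 0, -3, 3, 2, -2; Σd² = 26
ρ = 1 − 6Σd² / [n(n²−1)] = 1 − 6×26 / (6×35) = 1 − 156/210 ≈ 0.2571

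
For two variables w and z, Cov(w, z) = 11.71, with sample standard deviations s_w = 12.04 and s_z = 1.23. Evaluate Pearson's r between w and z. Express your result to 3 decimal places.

r = Cov(w,z) / (s_w · s_z) = 11.71 / (12.04 × 1.23)
  = 11.71 / 14.8092 ≈ 0.791

0.791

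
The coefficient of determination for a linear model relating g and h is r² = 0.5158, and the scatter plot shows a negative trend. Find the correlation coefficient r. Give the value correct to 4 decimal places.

|r| = √0.5158 = 0.7182
The association is negative, so r = −0.7182.

-0.7182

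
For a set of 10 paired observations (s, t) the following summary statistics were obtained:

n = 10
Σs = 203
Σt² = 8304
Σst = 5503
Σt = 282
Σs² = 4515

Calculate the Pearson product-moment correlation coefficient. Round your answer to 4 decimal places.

r = (nΣst − ΣsΣt) / √[(nΣs² − (Σs)²)(nΣt² − (Σt)²)]
Numerator: 10×5503 − 203×282 = -2216
Denominator: √[(45150 − 41209)(83040 − 79524)] = √[3941 × 3516] = 3722.4395
r = -2216 / 3722.4395 ≈ -0.5953

-0.5953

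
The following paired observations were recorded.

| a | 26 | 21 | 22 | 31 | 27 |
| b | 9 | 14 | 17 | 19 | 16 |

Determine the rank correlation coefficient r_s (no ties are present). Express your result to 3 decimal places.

Rank a: 3, 1, 2, 5, 4
Rank b: 1, 2, 4, 5, 3
d = rank(a) − rank(b): 2, -1, -2, 0, 1; Σd² = 10
ρ = 1 − 6Σd² / [n(n²−1)] = 1 − 6×10 / (5×24) = 1 − 60/120 ≈ 0.500

0.500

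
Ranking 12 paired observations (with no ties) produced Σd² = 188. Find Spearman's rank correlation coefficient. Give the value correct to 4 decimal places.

0.3427

ρ = 1 − 6Σd² / [n(n²−1)] = 1 − 6×188 / (12×143)
  = 1 − 1128/1716 = 1 − 0.65734 ≈ 0.3427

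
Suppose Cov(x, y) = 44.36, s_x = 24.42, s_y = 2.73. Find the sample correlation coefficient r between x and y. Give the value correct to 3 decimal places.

r = Cov(x,y) / (s_x · s_y) = 44.36 / (24.42 × 2.73)
  = 44.36 / 66.6666 ≈ 0.665

0.665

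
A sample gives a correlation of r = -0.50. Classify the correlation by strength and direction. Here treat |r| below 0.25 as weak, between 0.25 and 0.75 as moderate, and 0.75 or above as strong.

r = -0.50 < 0 so the relationship is negative.
|r| = 0.50, which falls in the moderate range.

moderate negative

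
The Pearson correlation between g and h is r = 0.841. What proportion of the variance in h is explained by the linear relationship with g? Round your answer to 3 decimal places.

r² = (0.841)² = 0.707

0.707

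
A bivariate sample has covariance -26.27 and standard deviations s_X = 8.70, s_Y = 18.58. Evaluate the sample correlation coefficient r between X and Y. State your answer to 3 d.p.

-0.163

r = Cov(X,Y) / (s_X · s_Y) = -26.27 / (8.70 × 18.58)
  = -26.27 / 161.6460 ≈ -0.163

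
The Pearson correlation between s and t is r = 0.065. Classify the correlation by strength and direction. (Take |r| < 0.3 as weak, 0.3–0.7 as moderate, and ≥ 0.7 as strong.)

r = 0.065 > 0 so the relationship is positive.
|r| = 0.065, which falls in the weak range.

weak positive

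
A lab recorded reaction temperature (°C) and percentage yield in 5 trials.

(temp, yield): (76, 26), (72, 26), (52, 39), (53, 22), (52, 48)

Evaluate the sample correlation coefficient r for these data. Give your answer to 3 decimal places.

n = 5, Σx = 305, Σy = 161, Σx² = 19177, Σy² = 5661, Σxy = 9538
nΣxy − ΣxΣy = 47690 − 49105 = -1415
nΣx² − (Σx)² = 95885 − 93025 = 2860; nΣy² − (Σy)² = 28305 − 25921 = 2384
r = -1415 / √(2860 × 2384) = -1415 / 2611.1760 ≈ -0.542

-0.542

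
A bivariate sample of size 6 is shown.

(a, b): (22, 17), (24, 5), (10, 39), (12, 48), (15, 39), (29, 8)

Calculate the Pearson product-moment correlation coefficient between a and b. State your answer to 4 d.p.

n = 6, Σa = 112, Σb = 156, Σa² = 2370, Σb² = 5724, Σab = 2277
nΣab − ΣaΣb = 13662 − 17472 = -3810
nΣa² − (Σa)² = 14220 − 12544 = 1676; nΣb² − (Σb)² = 34344 − 24336 = 10008
r = -3810 / √(1676 × 10008) = -3810 / 4095.5351 ≈ -0.9303

-0.9303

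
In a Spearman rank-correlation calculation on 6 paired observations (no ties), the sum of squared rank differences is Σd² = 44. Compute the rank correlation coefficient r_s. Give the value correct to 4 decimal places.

-0.2571

ρ = 1 − 6Σd² / [n(n²−1)] = 1 − 6×44 / (6×35)
  = 1 − 264/210 = 1 − 1.25714 ≈ -0.2571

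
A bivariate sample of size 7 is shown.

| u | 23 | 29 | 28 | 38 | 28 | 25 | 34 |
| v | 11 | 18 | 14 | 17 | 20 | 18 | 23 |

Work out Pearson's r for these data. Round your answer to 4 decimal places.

n = 7, Σu = 205, Σv = 121, Σu² = 6163, Σv² = 2183, Σuv = 3605
nΣuv − ΣuΣv = 25235 − 24805 = 430
nΣu² − (Σu)² = 43141 − 42025 = 1116; nΣv² − (Σv)² = 15281 − 14641 = 640
r = 430 / √(1116 × 640) = 430 / 845.1272 ≈ 0.5088

0.5088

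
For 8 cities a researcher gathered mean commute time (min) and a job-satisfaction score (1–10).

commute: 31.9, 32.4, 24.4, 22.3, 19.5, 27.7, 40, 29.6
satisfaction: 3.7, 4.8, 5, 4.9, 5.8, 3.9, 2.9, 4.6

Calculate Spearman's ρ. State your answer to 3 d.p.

-0.810

Rank commute: 6, 7, 3, 2, 1, 4, 8, 5
Rank satisfaction: 2, 5, 7, 6, 8, 3, 1, 4
d = rank(commute) − rank(satisfaction): 4, 2, -4, -4, -7, 1, 7, 1; Σd² = 152
ρ = 1 − 6Σd² / [n(n²−1)] = 1 − 6×152 / (8×63) = 1 − 912/504 ≈ -0.810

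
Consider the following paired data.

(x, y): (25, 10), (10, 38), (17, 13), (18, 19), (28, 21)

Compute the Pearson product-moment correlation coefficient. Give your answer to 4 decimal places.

-0.6426

n = 5, Σx = 98, Σy = 101, Σx² = 2122, Σy² = 2515, Σxy = 1781
nΣxy − ΣxΣy = 8905 − 9898 = -993
nΣx² − (Σx)² = 10610 − 9604 = 1006; nΣy² − (Σy)² = 12575 − 10201 = 2374
r = -993 / √(1006 × 2374) = -993 / 1545.3944 ≈ -0.6426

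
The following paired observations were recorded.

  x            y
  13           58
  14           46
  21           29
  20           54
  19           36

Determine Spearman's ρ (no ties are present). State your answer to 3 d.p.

Rank x: 1, 2, 5, 4, 3
Rank y: 5, 3, 1, 4, 2
d = rank(x) − rank(y): -4, -1, 4, 0, 1; Σd² = 34
ρ = 1 − 6Σd² / [n(n²−1)] = 1 − 6×34 / (5×24) = 1 − 204/120 ≈ -0.700

-0.700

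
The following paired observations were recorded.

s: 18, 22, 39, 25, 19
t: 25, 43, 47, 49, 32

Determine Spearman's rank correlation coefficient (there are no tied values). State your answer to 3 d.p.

Rank s: 1, 3, 5, 4, 2
Rank t: 1, 3, 4, 5, 2
d = rank(s) − rank(t): 0, 0, 1, -1, 0; Σd² = 2
ρ = 1 − 6Σd² / [n(n²−1)] = 1 − 6×2 / (5×24) = 1 − 12/120 ≈ 0.900

0.900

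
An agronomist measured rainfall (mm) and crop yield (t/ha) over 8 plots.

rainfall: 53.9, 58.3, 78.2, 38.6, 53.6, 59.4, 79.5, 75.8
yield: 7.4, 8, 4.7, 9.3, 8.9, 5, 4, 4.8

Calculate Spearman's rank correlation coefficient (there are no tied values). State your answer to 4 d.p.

-0.9762

Rank rainfall: 3, 4, 7, 1, 2, 5, 8, 6
Rank yield: 5, 6, 2, 8, 7, 4, 1, 3
d = rank(rainfall) − rank(yield): -2, -2, 5, -7, -5, 1, 7, 3; Σd² = 166
ρ = 1 − 6Σd² / [n(n²−1)] = 1 − 6×166 / (8×63) = 1 − 996/504 ≈ -0.9762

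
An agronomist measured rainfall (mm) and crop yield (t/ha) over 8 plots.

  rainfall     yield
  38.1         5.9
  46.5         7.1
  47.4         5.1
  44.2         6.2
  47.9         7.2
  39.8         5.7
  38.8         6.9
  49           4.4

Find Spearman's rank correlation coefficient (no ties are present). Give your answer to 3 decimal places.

-0.143

Rank rainfall: 1, 5, 6, 4, 7, 3, 2, 8
Rank yield: 4, 7, 2, 5, 8, 3, 6, 1
d = rank(rainfall) − rank(yield): -3, -2, 4, -1, -1, 0, -4, 7; Σd² = 96
ρ = 1 − 6Σd² / [n(n²−1)] = 1 − 6×96 / (8×63) = 1 − 576/504 ≈ -0.143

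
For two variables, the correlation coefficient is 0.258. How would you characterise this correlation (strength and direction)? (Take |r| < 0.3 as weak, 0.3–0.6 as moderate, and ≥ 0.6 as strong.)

r = 0.258 > 0 so the relationship is positive.
|r| = 0.258, which falls in the weak range.

weak positive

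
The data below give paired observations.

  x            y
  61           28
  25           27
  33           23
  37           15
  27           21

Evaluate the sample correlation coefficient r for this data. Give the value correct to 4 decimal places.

0.3039

n = 5, Σx = 183, Σy = 114, Σx² = 7533, Σy² = 2708, Σxy = 4264
nΣxy − ΣxΣy = 21320 − 20862 = 458
nΣx² − (Σx)² = 37665 − 33489 = 4176; nΣy² − (Σy)² = 13540 − 12996 = 544
r = 458 / √(4176 × 544) = 458 / 1507.2306 ≈ 0.3039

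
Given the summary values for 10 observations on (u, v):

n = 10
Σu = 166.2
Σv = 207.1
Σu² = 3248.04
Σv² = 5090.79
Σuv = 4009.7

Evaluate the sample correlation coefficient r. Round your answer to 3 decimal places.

0.910

r = (nΣuv − ΣuΣv) / √[(nΣu² − (Σu)²)(nΣv² − (Σv)²)]
Numerator: 10×4009.7 − 166.2×207.1 = 5676.98
Denominator: √[(32480.4 − 27622.44)(50907.9 − 42890.41)] = √[4857.96 × 8017.49] = 6240.8850
r = 5676.98 / 6240.8850 ≈ 0.910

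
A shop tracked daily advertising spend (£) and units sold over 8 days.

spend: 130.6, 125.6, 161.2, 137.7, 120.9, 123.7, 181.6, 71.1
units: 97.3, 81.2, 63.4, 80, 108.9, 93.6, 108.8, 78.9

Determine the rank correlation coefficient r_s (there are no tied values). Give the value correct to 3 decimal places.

Rank spend: 5, 4, 7, 6, 2, 3, 8, 1
Rank units: 6, 4, 1, 3, 8, 5, 7, 2
d = rank(spend) − rank(units): -1, 0, 6, 3, -6, -2, 1, -1; Σd² = 88
ρ = 1 − 6Σd² / [n(n²−1)] = 1 − 6×88 / (8×63) = 1 − 528/504 ≈ -0.048

-0.048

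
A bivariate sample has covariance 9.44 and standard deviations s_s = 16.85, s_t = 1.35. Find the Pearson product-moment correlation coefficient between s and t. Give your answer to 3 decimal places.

0.415

r = Cov(s,t) / (s_s · s_t) = 9.44 / (16.85 × 1.35)
  = 9.44 / 22.7475 ≈ 0.415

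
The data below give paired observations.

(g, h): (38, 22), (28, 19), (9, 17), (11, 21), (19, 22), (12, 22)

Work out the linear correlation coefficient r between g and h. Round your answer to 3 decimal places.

n = 6, Σg = 117, Σh = 123, Σg² = 2935, Σh² = 2543, Σgh = 2434
nΣgh − ΣgΣh = 14604 − 14391 = 213
nΣg² − (Σg)² = 17610 − 13689 = 3921; nΣh² − (Σh)² = 15258 − 15129 = 129
r = 213 / √(3921 × 129) = 213 / 711.2025 ≈ 0.299

0.299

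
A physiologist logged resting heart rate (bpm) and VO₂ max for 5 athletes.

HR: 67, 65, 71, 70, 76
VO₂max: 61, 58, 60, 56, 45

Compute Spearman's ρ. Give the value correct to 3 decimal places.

Rank HR: 2, 1, 4, 3, 5
Rank VO₂max: 5, 3, 4, 2, 1
d = rank(HR) − rank(VO₂max): -3, -2, 0, 1, 4; Σd² = 30
ρ = 1 − 6Σd² / [n(n²−1)] = 1 − 6×30 / (5×24) = 1 − 180/120 ≈ -0.500

-0.500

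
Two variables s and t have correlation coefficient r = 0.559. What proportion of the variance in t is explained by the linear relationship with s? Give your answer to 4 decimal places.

0.3125

r² = (0.559)² = 0.3125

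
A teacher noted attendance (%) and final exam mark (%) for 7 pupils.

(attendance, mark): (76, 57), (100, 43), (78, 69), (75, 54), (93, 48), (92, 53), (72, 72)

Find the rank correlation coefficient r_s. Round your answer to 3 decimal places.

Rank attendance: 3, 7, 4, 2, 6, 5, 1
Rank mark: 5, 1, 6, 4, 2, 3, 7
d = rank(attendance) − rank(mark): -2, 6, -2, -2, 4, 2, -6; Σd² = 104
ρ = 1 − 6Σd² / [n(n²−1)] = 1 − 6×104 / (7×48) = 1 − 624/336 ≈ -0.857

-0.857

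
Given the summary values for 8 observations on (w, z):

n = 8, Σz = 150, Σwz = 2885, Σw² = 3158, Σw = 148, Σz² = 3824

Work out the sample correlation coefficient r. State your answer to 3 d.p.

r = (nΣwz − ΣwΣz) / √[(nΣw² − (Σw)²)(nΣz² − (Σz)²)]
Numerator: 8×2885 − 148×150 = 880
Denominator: √[(25264 − 21904)(30592 − 22500)] = √[3360 × 8092] = 5214.3187
r = 880 / 5214.3187 ≈ 0.169

0.169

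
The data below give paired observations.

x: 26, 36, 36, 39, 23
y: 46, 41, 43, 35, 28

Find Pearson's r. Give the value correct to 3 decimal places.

n = 5, Σx = 160, Σy = 193, Σx² = 5318, Σy² = 7655, Σxy = 6229
nΣxy − ΣxΣy = 31145 − 30880 = 265
nΣx² − (Σx)² = 26590 − 25600 = 990; nΣy² − (Σy)² = 38275 − 37249 = 1026
r = 265 / √(990 × 1026) = 265 / 1007.8393 ≈ 0.263

0.263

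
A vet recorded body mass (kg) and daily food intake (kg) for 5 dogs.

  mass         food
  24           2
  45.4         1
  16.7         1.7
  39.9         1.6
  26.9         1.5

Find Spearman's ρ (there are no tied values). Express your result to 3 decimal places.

-0.800

Rank mass: 2, 5, 1, 4, 3
Rank food: 5, 1, 4, 3, 2
d = rank(mass) − rank(food): -3, 4, -3, 1, 1; Σd² = 36
ρ = 1 − 6Σd² / [n(n²−1)] = 1 − 6×36 / (5×24) = 1 − 216/120 ≈ -0.800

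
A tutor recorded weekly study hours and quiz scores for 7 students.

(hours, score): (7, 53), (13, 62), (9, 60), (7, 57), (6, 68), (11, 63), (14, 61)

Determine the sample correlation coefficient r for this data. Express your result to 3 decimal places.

0.142

n = 7, Σx = 67, Σy = 424, Σx² = 701, Σy² = 25816, Σxy = 4071
nΣxy − ΣxΣy = 28497 − 28408 = 89
nΣx² − (Σx)² = 4907 − 4489 = 418; nΣy² − (Σy)² = 180712 − 179776 = 936
r = 89 / √(418 × 936) = 89 / 625.4982 ≈ 0.142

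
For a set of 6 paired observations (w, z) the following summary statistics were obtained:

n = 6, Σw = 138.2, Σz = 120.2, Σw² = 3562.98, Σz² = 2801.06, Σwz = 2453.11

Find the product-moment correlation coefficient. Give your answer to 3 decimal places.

r = (nΣwz − ΣwΣz) / √[(nΣw² − (Σw)²)(nΣz² − (Σz)²)]
Numerator: 6×2453.11 − 138.2×120.2 = -1892.98
Denominator: √[(21377.88 − 19099.24)(16806.36 − 14448.04)] = √[2278.64 × 2358.32] = 2318.1377
r = -1892.98 / 2318.1377 ≈ -0.817

-0.817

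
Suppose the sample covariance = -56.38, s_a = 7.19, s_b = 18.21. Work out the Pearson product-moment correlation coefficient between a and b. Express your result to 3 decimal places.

r = Cov(a,b) / (s_a · s_b) = -56.38 / (7.19 × 18.21)
  = -56.38 / 130.9299 ≈ -0.431

-0.431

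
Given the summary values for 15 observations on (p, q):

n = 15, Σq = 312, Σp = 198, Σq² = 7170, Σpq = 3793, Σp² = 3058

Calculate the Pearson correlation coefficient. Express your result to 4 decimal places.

-0.5918

r = (nΣpq − ΣpΣq) / √[(nΣp² − (Σp)²)(nΣq² − (Σq)²)]
Numerator: 15×3793 − 198×312 = -4881
Denominator: √[(45870 − 39204)(107550 − 97344)] = √[6666 × 10206] = 8248.2238
r = -4881 / 8248.2238 ≈ -0.5918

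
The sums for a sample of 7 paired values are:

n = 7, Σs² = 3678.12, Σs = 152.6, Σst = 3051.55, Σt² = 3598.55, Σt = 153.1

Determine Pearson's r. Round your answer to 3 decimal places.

r = (nΣst − ΣsΣt) / √[(nΣs² − (Σs)²)(nΣt² − (Σt)²)]
Numerator: 7×3051.55 − 152.6×153.1 = -2002.21
Denominator: √[(25746.84 − 23286.76)(25189.85 − 23439.61)] = √[2460.08 × 1750.24] = 2075.0254
r = -2002.21 / 2075.0254 ≈ -0.965

-0.965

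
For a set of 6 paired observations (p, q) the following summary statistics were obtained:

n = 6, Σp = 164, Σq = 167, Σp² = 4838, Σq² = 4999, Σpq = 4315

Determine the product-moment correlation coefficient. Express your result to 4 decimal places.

-0.7071

r = (nΣpq − ΣpΣq) / √[(nΣp² − (Σp)²)(nΣq² − (Σq)²)]
Numerator: 6×4315 − 164×167 = -1498
Denominator: √[(29028 − 26896)(29994 − 27889)] = √[2132 × 2105] = 2118.4570
r = -1498 / 2118.4570 ≈ -0.7071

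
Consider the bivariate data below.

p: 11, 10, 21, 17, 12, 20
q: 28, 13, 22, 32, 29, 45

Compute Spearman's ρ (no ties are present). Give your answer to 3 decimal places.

Rank p: 2, 1, 6, 4, 3, 5
Rank q: 3, 1, 2, 5, 4, 6
d = rank(p) − rank(q): -1, 0, 4, -1, -1, -1; Σd² = 20
ρ = 1 − 6Σd² / [n(n²−1)] = 1 − 6×20 / (6×35) = 1 − 120/210 ≈ 0.429

0.429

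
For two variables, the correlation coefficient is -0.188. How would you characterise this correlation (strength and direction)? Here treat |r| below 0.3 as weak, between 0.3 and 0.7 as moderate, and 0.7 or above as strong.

weak negative

r = -0.188 < 0 so the relationship is negative.
|r| = 0.188, which falls in the weak range.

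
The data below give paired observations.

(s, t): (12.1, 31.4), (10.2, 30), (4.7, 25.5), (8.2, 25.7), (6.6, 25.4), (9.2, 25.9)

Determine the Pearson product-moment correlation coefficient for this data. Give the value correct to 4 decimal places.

0.8378

n = 6, Σs = 51, Σt = 163.9, Σs² = 467.98, Σt² = 4512.67, Σst = 1422.45
nΣst − ΣsΣt = 8534.7 − 8358.9 = 175.8
nΣs² − (Σs)² = 2807.88 − 2601 = 206.88; nΣt² − (Σt)² = 27076.02 − 26863.21 = 212.81
r = 175.8 / √(206.88 × 212.81) = 175.8 / 209.8241 ≈ 0.8378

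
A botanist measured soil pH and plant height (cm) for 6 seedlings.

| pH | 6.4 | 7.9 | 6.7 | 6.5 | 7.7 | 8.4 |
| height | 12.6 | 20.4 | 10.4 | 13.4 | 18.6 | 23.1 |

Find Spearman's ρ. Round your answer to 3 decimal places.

0.829

Rank pH: 1, 5, 3, 2, 4, 6
Rank height: 2, 5, 1, 3, 4, 6
d = rank(pH) − rank(height): -1, 0, 2, -1, 0, 0; Σd² = 6
ρ = 1 − 6Σd² / [n(n²−1)] = 1 − 6×6 / (6×35) = 1 − 36/210 ≈ 0.829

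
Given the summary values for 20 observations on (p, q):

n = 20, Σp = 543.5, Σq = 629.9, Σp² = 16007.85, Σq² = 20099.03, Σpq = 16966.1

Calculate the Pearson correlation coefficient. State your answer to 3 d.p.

r = (nΣpq − ΣpΣq) / √[(nΣp² − (Σp)²)(nΣq² − (Σq)²)]
Numerator: 20×16966.1 − 543.5×629.9 = -3028.65
Denominator: √[(320157 − 295392.25)(401980.6 − 396774.01)] = √[24764.75 × 5206.59] = 11355.1706
r = -3028.65 / 11355.1706 ≈ -0.267

-0.267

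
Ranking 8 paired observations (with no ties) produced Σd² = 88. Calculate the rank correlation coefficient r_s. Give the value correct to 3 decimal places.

ρ = 1 − 6Σd² / [n(n²−1)] = 1 − 6×88 / (8×63)
  = 1 − 528/504 = 1 − 1.0476 ≈ -0.048

-0.048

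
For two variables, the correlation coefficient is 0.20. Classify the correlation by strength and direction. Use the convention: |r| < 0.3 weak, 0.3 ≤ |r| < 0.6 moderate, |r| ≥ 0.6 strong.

r = 0.20 > 0 so the relationship is positive.
|r| = 0.20, which falls in the weak range.

weak positive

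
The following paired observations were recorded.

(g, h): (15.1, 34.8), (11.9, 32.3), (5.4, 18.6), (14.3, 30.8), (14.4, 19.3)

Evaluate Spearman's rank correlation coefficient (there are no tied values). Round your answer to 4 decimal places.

Rank g: 5, 2, 1, 3, 4
Rank h: 5, 4, 1, 3, 2
d = rank(g) − rank(h): 0, -2, 0, 0, 2; Σd² = 8
ρ = 1 − 6Σd² / [n(n²−1)] = 1 − 6×8 / (5×24) = 1 − 48/120 ≈ 0.6000

0.6000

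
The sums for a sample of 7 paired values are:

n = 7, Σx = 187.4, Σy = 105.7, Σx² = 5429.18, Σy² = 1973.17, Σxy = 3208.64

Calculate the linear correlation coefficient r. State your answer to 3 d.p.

0.961

r = (nΣxy − ΣxΣy) / √[(nΣx² − (Σx)²)(nΣy² − (Σy)²)]
Numerator: 7×3208.64 − 187.4×105.7 = 2652.3
Denominator: √[(38004.26 − 35118.76)(13812.19 − 11172.49)] = √[2885.5 × 2639.7] = 2759.8649
r = 2652.3 / 2759.8649 ≈ 0.961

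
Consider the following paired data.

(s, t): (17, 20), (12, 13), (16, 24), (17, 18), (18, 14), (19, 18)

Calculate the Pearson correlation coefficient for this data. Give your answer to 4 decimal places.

n = 6, Σs = 99, Σt = 107, Σs² = 1663, Σt² = 1989, Σst = 1780
nΣst − ΣsΣt = 10680 − 10593 = 87
nΣs² − (Σs)² = 9978 − 9801 = 177; nΣt² − (Σt)² = 11934 − 11449 = 485
r = 87 / √(177 × 485) = 87 / 292.9932 ≈ 0.2969

0.2969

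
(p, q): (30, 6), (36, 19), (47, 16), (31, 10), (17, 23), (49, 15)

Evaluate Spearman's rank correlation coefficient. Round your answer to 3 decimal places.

-0.086

Rank p: 2, 4, 5, 3, 1, 6
Rank q: 1, 5, 4, 2, 6, 3
d = rank(p) − rank(q): 1, -1, 1, 1, -5, 3; Σd² = 38
ρ = 1 − 6Σd² / [n(n²−1)] = 1 − 6×38 / (6×35) = 1 − 228/210 ≈ -0.086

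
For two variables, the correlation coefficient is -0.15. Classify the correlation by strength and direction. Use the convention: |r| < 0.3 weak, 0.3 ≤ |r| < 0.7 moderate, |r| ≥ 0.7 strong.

r = -0.15 < 0 so the relationship is negative.
|r| = 0.15, which falls in the weak range.

weak negative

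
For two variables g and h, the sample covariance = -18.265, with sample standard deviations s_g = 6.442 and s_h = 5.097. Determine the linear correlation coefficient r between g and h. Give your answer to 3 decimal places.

-0.556

r = Cov(g,h) / (s_g · s_h) = -18.265 / (6.442 × 5.097)
  = -18.265 / 32.8349 ≈ -0.556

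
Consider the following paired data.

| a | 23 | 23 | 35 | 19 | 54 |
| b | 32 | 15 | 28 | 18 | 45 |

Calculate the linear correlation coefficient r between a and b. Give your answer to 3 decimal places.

0.851

n = 5, Σa = 154, Σb = 138, Σa² = 5560, Σb² = 4382, Σab = 4833
nΣab − ΣaΣb = 24165 − 21252 = 2913
nΣa² − (Σa)² = 27800 − 23716 = 4084; nΣb² − (Σb)² = 21910 − 19044 = 2866
r = 2913 / √(4084 × 2866) = 2913 / 3421.2197 ≈ 0.851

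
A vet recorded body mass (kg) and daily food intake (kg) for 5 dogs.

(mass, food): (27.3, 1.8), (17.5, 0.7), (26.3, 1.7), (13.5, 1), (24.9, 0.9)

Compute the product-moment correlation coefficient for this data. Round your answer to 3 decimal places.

0.698

n = 5, Σx = 109.5, Σy = 6.1, Σx² = 2545.49, Σy² = 8.43, Σxy = 142.01
nΣxy − ΣxΣy = 710.05 − 667.95 = 42.1
nΣx² − (Σx)² = 12727.45 − 11990.25 = 737.2; nΣy² − (Σy)² = 42.15 − 37.21 = 4.94
r = 42.1 / √(737.2 × 4.94) = 42.1 / 60.3471 ≈ 0.698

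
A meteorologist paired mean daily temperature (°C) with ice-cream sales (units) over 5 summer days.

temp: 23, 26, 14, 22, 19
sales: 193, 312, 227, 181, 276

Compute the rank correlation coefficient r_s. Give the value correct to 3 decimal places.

Rank temp: 4, 5, 1, 3, 2
Rank sales: 2, 5, 3, 1, 4
d = rank(temp) − rank(sales): 2, 0, -2, 2, -2; Σd² = 16
ρ = 1 − 6Σd² / [n(n²−1)] = 1 − 6×16 / (5×24) = 1 − 96/120 ≈ 0.200

0.200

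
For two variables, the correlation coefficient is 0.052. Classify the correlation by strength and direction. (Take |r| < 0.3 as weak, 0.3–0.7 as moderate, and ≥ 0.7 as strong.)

r = 0.052 > 0 so the relationship is positive.
|r| = 0.052, which falls in the weak range.

weak positive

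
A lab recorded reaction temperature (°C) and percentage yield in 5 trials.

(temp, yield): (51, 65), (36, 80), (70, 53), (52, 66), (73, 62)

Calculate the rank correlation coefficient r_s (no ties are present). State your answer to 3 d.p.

-0.800

Rank temp: 2, 1, 4, 3, 5
Rank yield: 3, 5, 1, 4, 2
d = rank(temp) − rank(yield): -1, -4, 3, -1, 3; Σd² = 36
ρ = 1 − 6Σd² / [n(n²−1)] = 1 − 6×36 / (5×24) = 1 − 216/120 ≈ -0.800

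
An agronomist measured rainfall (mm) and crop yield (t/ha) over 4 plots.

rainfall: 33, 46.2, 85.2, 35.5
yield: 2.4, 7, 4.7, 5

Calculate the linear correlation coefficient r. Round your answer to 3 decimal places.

0.190

n = 4, Σx = 199.9, Σy = 19.1, Σx² = 11742.73, Σy² = 101.85, Σxy = 980.54
nΣxy − ΣxΣy = 3922.16 − 3818.09 = 104.07
nΣx² − (Σx)² = 46970.92 − 39960.01 = 7010.91; nΣy² − (Σy)² = 407.4 − 364.81 = 42.59
r = 104.07 / √(7010.91 × 42.59) = 104.07 / 546.4382 ≈ 0.190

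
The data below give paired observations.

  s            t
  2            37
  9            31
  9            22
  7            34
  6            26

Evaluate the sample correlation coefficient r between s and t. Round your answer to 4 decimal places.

n = 5, Σs = 33, Σt = 150, Σs² = 251, Σt² = 4646, Σst = 945
nΣst − ΣsΣt = 4725 − 4950 = -225
nΣs² − (Σs)² = 1255 − 1089 = 166; nΣt² − (Σt)² = 23230 − 22500 = 730
r = -225 / √(166 × 730) = -225 / 348.1092 ≈ -0.6463

-0.6463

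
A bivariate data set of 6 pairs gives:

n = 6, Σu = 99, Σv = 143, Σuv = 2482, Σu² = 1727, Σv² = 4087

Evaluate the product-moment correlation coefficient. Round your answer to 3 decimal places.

r = (nΣuv − ΣuΣv) / √[(nΣu² − (Σu)²)(nΣv² − (Σv)²)]
Numerator: 6×2482 − 99×143 = 735
Denominator: √[(10362 − 9801)(24522 − 20449)] = √[561 × 4073] = 1511.6061
r = 735 / 1511.6061 ≈ 0.486

0.486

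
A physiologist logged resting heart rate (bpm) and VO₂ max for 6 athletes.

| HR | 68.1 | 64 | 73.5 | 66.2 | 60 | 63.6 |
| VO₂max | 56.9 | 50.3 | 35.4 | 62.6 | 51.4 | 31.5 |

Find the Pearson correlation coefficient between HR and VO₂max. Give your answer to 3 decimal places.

n = 6, Σx = 395.4, Σy = 288.1, Σx² = 26163.26, Σy² = 14573.83, Σxy = 18927.51
nΣxy − ΣxΣy = 113565.06 − 113914.74 = -349.68
nΣx² − (Σx)² = 156979.56 − 156341.16 = 638.4; nΣy² − (Σy)² = 87442.98 − 83001.61 = 4441.37
r = -349.68 / √(638.4 × 4441.37) = -349.68 / 1683.8559 ≈ -0.208

-0.208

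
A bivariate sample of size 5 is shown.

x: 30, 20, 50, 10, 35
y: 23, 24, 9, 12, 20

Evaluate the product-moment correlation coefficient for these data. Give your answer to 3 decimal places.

n = 5, Σx = 145, Σy = 88, Σx² = 5125, Σy² = 1730, Σxy = 2440
nΣxy − ΣxΣy = 12200 − 12760 = -560
nΣx² − (Σx)² = 25625 − 21025 = 4600; nΣy² − (Σy)² = 8650 − 7744 = 906
r = -560 / √(4600 × 906) = -560 / 2041.4701 ≈ -0.274

-0.274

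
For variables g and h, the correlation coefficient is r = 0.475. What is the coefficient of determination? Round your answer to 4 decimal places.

0.2256

r² = (0.475)² = 0.2256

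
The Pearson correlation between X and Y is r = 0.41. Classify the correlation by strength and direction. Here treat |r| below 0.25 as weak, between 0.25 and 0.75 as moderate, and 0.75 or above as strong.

r = 0.41 > 0 so the relationship is positive.
|r| = 0.41, which falls in the moderate range.

moderate positive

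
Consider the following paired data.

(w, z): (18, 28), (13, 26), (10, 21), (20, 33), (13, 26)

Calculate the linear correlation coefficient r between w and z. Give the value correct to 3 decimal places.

n = 5, Σw = 74, Σz = 134, Σw² = 1162, Σz² = 3666, Σwz = 2050
nΣwz − ΣwΣz = 10250 − 9916 = 334
nΣw² − (Σw)² = 5810 − 5476 = 334; nΣz² − (Σz)² = 18330 − 17956 = 374
r = 334 / √(334 × 374) = 334 / 353.4346 ≈ 0.945

0.945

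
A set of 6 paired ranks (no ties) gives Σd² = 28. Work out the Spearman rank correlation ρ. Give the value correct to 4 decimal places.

ρ = 1 − 6Σd² / [n(n²−1)] = 1 − 6×28 / (6×35)
  = 1 − 168/210 = 1 − 0.80000 ≈ 0.2000

0.2000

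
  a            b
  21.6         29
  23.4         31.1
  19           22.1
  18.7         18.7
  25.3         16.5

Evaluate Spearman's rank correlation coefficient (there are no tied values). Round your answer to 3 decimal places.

Rank a: 3, 4, 2, 1, 5
Rank b: 4, 5, 3, 2, 1
d = rank(a) − rank(b): -1, -1, -1, -1, 4; Σd² = 20
ρ = 1 − 6Σd² / [n(n²−1)] = 1 − 6×20 / (5×24) = 1 − 120/120 ≈ 0.000

0.000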